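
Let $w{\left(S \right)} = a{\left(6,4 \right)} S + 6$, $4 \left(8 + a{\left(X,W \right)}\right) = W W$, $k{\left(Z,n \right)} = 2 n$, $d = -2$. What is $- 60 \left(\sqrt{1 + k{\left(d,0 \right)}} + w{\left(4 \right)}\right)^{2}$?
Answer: $-4860$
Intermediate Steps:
$a{\left(X,W \right)} = -8 + \frac{W^{2}}{4}$ ($a{\left(X,W \right)} = -8 + \frac{W W}{4} = -8 + \frac{W^{2}}{4}$)
$w{\left(S \right)} = 6 - 4 S$ ($w{\left(S \right)} = \left(-8 + \frac{4^{2}}{4}\right) S + 6 = \left(-8 + \frac{1}{4} \cdot 16\right) S + 6 = \left(-8 + 4\right) S + 6 = - 4 S + 6 = 6 - 4 S$)
$- 60 \left(\sqrt{1 + k{\left(d,0 \right)}} + w{\left(4 \right)}\right)^{2} = - 60 \left(\sqrt{1 + 2 \cdot 0} + \left(6 - 16\right)\right)^{2} = - 60 \left(\sqrt{1 + 0} + \left(6 - 16\right)\right)^{2} = - 60 \left(\sqrt{1} - 10\right)^{2} = - 60 \left(1 - 10\right)^{2} = - 60 \left(-9\right)^{2} = \left(-60\right) 81 = -4860$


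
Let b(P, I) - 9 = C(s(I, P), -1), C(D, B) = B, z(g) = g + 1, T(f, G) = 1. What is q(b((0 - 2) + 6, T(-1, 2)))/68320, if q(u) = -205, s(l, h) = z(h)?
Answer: -41/13664 ≈ -0.0030006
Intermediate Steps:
z(g) = 1 + g
s(l, h) = 1 + h
b(P, I) = 8 (b(P, I) = 9 - 1 = 8)
q(b((0 - 2) + 6, T(-1, 2)))/68320 = -205/68320 = -205*1/68320 = -41/13664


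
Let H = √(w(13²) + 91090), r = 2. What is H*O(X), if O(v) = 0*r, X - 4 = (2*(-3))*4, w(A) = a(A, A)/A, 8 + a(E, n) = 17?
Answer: 0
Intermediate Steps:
a(E, n) = 9 (a(E, n) = -8 + 17 = 9)
w(A) = 9/A
X = -20 (X = 4 + (2*(-3))*4 = 4 - 6*4 = 4 - 24 = -20)
O(v) = 0 (O(v) = 0*2 = 0)
H = √15394219/13 (H = √(9/(13²) + 91090) = √(9/169 + 91090) = √(15394219/169) = √15394219/13 ≈ 301.81)
H*O(X) = (√15394219/13)*0 = 0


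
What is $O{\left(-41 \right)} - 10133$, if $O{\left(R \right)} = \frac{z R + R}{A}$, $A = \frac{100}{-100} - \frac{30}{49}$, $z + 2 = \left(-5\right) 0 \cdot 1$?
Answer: $- \frac{802516}{79} \approx -10158.0$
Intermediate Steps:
$z = -2$ ($z = -2 + \left(-5\right) 0 \cdot 1 = -2 + 0 \cdot 1 = -2 + 0 = -2$)
$A = - \frac{79}{49}$ ($A = 100 \left(- \frac{1}{100}\right) - \frac{30}{49} = -1 - \frac{30}{49} = - \frac{79}{49} \approx -1.6122$)
$O{\left(R \right)} = \frac{49 R}{79}$ ($O{\left(R \right)} = \frac{- 2 R + R}{- \frac{79}{49}} = - R \left(- \frac{49}{79}\right) = \frac{49 R}{79}$)
$O{\left(-41 \right)} - 10133 = \frac{49}{79} \left(-41\right) - 10133 = - \frac{2009}{79} - 10133 = - \frac{802516}{79}$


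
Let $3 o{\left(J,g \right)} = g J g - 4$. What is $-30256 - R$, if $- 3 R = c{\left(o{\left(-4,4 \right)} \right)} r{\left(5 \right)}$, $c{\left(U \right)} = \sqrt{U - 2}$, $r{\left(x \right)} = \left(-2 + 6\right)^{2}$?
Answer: $-30256 + \frac{16 i \sqrt{222}}{9} \approx -30256.0 + 26.488 i$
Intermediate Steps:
$r{\left(x \right)} = 16$ ($r{\left(x \right)} = 4^{2} = 16$)
$o{\left(J,g \right)} = - \frac{4}{3} + \frac{J g^{2}}{3}$ ($o{\left(J,g \right)} = \frac{g J g - 4}{3} = \frac{J g g - 4}{3} = \frac{J g^{2} - 4}{3} = \frac{-4 + J g^{2}}{3} = - \frac{4}{3} + \frac{J g^{2}}{3}$)
$c{\left(U \right)} = \sqrt{-2 + U}$
$R = - \frac{16 i \sqrt{222}}{9}$ ($R = - \frac{\sqrt{-2 + \left(- \frac{4}{3} + \frac{1}{3} \left(-4\right) 4^{2}\right)} 16}{3} = - \frac{\sqrt{-2 + \left(- \frac{4}{3} + \frac{1}{3} \left(-4\right) 16\right)} 16}{3} = - \frac{\sqrt{-2 - \frac{68}{3}} \cdot 16}{3} = - \frac{\sqrt{- \frac{74}{3}} \cdot 16}{3} = - \frac{\frac{i \sqrt{222}}{3} \cdot 16}{3} = - \frac{\frac{16}{3} i \sqrt{222}}{3} = - \frac{16 i \sqrt{222}}{9} \approx - 26.488 i$)
$-30256 - R = -30256 - - \frac{16 i \sqrt{222}}{9} = -30256 + \frac{16 i \sqrt{222}}{9}$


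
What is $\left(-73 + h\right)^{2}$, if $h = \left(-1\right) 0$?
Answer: $5329$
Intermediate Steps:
$h = 0$
$\left(-73 + h\right)^{2} = \left(-73 + 0\right)^{2} = \left(-73\right)^{2} = 5329$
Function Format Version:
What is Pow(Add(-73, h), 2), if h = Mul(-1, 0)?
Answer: 5329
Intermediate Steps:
h = 0
Pow(Add(-73, h), 2) = Pow(Add(-73, 0), 2) = Pow(-73, 2) = 5329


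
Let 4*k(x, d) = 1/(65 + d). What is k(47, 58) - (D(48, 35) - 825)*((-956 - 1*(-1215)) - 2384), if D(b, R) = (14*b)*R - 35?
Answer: 23691030001/492 ≈ 4.8153e+7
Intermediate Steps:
k(x, d) = 1/(4*(65 + d))
D(b, R) = -35 + 14*R*b (D(b, R) = 14*R*b - 35 = -35 + 14*R*b)
k(47, 58) - (D(48, 35) - 825)*((-956 - 1*(-1215)) - 2384) = 1/(4*(65 + 58)) - ((-35 + 14*35*48) - 825)*((-956 - 1*(-1215)) - 2384) = (1/4)/123 - ((-35 + 23520) - 825)*((-956 + 1215) - 2384) = (1/4)*(1/123) - (23485 - 825)*(259 - 2384) = 1/492 - 22660*(-2125) = 1/492 - 1*(-48152500) = 1/492 + 48152500 = 23691030001/492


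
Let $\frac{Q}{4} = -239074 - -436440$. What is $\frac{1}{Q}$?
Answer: $\frac{1}{789464} \approx 1.2667 \cdot 10^{-6}$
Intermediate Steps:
$Q = 789464$ ($Q = 4 \left(-239074 - -436440\right) = 4 \left(-239074 + 436440\right) = 4 \cdot 197366 = 789464$)
$\frac{1}{Q} = \frac{1}{789464}$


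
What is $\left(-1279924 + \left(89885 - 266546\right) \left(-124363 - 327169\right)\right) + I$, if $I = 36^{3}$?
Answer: $79766861384$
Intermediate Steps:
$I = 46656$
$\left(-1279924 + \left(89885 - 266546\right) \left(-124363 - 327169\right)\right) + I = \left(-1279924 + \left(89885 - 266546\right) \left(-124363 - 327169\right)\right) + 46656 = \left(-1279924 - -79768094652\right) + 46656 = \left(-1279924 + 79768094652\right) + 46656 = 79766814728 + 46656 = 79766861384$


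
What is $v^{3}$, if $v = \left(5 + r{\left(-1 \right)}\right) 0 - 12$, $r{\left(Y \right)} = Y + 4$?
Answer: $-1728$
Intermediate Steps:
$r{\left(Y \right)} = 4 + Y$
$v = -12$ ($v = \left(5 + \left(4 - 1\right)\right) 0 - 12 = \left(5 + 3\right) 0 - 12 = 8 \cdot 0 - 12 = 0 - 12 = -12$)
$v^{3} = \left(-12\right)^{3} = -1728$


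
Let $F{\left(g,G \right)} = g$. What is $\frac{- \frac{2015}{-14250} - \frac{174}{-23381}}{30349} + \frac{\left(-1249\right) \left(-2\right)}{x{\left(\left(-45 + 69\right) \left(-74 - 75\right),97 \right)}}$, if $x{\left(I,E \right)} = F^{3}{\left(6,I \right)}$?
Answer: $\frac{420982167390449}{36401965409700} \approx 11.565$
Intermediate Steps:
$x{\left(I,E \right)} = 216$ ($x{\left(I,E \right)} = 6^{3} = 216$)
$\frac{- \frac{2015}{-14250} - \frac{174}{-23381}}{30349} + \frac{\left(-1249\right) \left(-2\right)}{x{\left(\left(-45 + 69\right) \left(-74 - 75\right),97 \right)}} = \frac{- \frac{2015}{-14250} - \frac{174}{-23381}}{30349} + \frac{\left(-1249\right) \left(-2\right)}{216} = \left(\left(-2015\right) \left(- \frac{1}{14250}\right) - - \frac{174}{23381}\right) \frac{1}{30349} + 2498 \cdot \frac{1}{216} = \left(\frac{403}{2850} + \frac{174}{23381}\right) \frac{1}{30349} + \frac{1249}{108} = \frac{9918443}{66635850} \cdot \frac{1}{30349} + \frac{1249}{108} = \frac{9918443}{2022331411650} + \frac{1249}{108} = \frac{420982167390449}{36401965409700}$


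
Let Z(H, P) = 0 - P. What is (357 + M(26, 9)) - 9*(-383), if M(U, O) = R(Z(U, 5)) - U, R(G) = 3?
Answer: 3781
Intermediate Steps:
Z(H, P) = -P
M(U, O) = 3 - U
(357 + M(26, 9)) - 9*(-383) = (357 + (3 - 1*26)) - 9*(-383) = (357 + (3 - 26)) + 3447 = (357 - 23) + 3447 = 334 + 3447 = 3781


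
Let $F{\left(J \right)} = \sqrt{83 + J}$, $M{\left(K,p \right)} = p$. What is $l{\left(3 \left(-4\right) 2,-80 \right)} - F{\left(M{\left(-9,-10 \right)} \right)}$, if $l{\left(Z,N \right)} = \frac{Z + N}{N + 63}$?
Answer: $\frac{104}{17} - \sqrt{73} \approx -2.4264$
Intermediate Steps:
$l{\left(Z,N \right)} = \frac{N + Z}{63 + N}$
$l{\left(3 \left(-4\right) 2,-80 \right)} - F{\left(M{\left(-9,-10 \right)} \right)} = \frac{-80 + 3 \left(-4\right) 2}{63 - 80} - \sqrt{83 - 10} = \frac{-80 - 24}{-17} - \sqrt{73} = - \frac{-80 - 24}{17} - \sqrt{73} = \left(- \frac{1}{17}\right) \left(-104\right) - \sqrt{73} = \frac{104}{17} - \sqrt{73}$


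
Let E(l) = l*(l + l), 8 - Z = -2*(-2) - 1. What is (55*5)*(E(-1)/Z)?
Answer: 110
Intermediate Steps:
Z = 5 (Z = 8 - (-2*(-2) - 1) = 8 - (4 - 1) = 8 - 1*3 = 8 - 3 = 5)
E(l) = 2*l² (E(l) = l*(2*l) = 2*l²)
(55*5)*(E(-1)/Z) = (55*5)*((2*(-1)²)/5) = 275*((2*1)*(⅕)) = 275*(2*(⅕)) = 275*(⅖) = 110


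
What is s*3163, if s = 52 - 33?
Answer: 60097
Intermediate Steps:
s = 19
s*3163 = 19*3163 = 60097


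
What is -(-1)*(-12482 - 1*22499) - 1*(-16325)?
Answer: -18656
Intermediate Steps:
-(-1)*(-12482 - 1*22499) - 1*(-16325) = -(-1)*(-12482 - 22499) + 16325 = -(-1)*(-34981) + 16325 = -1*34981 + 16325 = -34981 + 16325 = -18656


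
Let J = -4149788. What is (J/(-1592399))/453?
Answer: 4149788/721356747 ≈ 0.0057528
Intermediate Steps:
(J/(-1592399))/453 = -4149788/(-1592399)/453 = -4149788*(-1/1592399)*(1/453) = (4149788/1592399)*(1/453) = 4149788/721356747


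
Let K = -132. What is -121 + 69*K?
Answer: -9229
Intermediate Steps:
-121 + 69*K = -121 + 69*(-132) = -121 - 9108 = -9229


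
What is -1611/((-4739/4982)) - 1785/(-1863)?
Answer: 4986966947/2942919 ≈ 1694.6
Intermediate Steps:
-1611/((-4739/4982)) - 1785/(-1863) = -1611/((-4739*1/4982)) - 1785*(-1/1863) = -1611/(-4739/4982) + 595/621 = -1611*(-4982/4739) + 595/621 = 8026002/4739 + 595/621 = 4986966947/2942919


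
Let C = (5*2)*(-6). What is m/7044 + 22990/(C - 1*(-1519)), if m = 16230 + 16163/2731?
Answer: 506954887847/28067022276 ≈ 18.062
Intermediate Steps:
C = -60 (C = 10*(-6) = -60)
m = 44340293/2731 (m = 16230 + 16163*(1/2731) = 16230 + 16163/2731 = 44340293/2731 ≈ 16236.)
m/7044 + 22990/(C - 1*(-1519)) = (44340293/2731)/7044 + 22990/(-60 - 1*(-1519)) = (44340293/2731)*(1/7044) + 22990/(-60 + 1519) = 44340293/19237164 + 22990/1459 = 506954887847/28067022276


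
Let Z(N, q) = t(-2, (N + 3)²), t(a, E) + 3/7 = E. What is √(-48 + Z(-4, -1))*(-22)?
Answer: -44*I*√581/7 ≈ -151.51*I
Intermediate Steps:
t(a, E) = -3/7 + E
Z(N, q) = -3/7 + (3 + N)² (Z(N, q) = -3/7 + (N + 3)² = -3/7 + (3 + N)²)
√(-48 + Z(-4, -1))*(-22) = √(-48 + (-3/7 + (3 - 4)²))*(-22) = √(-48 + (-3/7 + (-1)²))*(-22) = √(-48 + (-3/7 + 1))*(-22) = √(-48 + 4/7)*(-22) = √(-332/7)*(-22) = (2*I*√581/7)*(-22) = -44*I*√581/7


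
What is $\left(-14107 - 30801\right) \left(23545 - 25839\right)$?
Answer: $103018952$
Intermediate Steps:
$\left(-14107 - 30801\right) \left(23545 - 25839\right) = \left(-44908\right) \left(-2294\right) = 103018952$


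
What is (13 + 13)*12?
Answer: 312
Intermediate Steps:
(13 + 13)*12 = 26*12 = 312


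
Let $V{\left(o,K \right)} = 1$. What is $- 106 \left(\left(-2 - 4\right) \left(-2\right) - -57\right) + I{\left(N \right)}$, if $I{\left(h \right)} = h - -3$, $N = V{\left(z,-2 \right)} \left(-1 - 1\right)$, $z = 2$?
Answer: $-7313$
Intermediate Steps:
$N = -2$ ($N = 1 \left(-1 - 1\right) = 1 \left(-2\right) = -2$)
$I{\left(h \right)} = 3 + h$ ($I{\left(h \right)} = h + 3 = 3 + h$)
$- 106 \left(\left(-2 - 4\right) \left(-2\right) - -57\right) + I{\left(N \right)} = - 106 \left(\left(-2 - 4\right) \left(-2\right) - -57\right) + \left(3 - 2\right) = - 106 \left(\left(-6\right) \left(-2\right) + 57\right) + 1 = - 106 \left(12 + 57\right) + 1 = \left(-106\right) 69 + 1 = -7314 + 1 = -7313$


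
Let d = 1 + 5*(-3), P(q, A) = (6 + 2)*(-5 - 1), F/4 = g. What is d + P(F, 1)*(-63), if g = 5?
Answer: 3010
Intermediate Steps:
F = 20 (F = 4*5 = 20)
P(q, A) = -48 (P(q, A) = 8*(-6) = -48)
d = -14 (d = 1 - 15 = -14)
d + P(F, 1)*(-63) = -14 - 48*(-63) = -14 + 3024 = 3010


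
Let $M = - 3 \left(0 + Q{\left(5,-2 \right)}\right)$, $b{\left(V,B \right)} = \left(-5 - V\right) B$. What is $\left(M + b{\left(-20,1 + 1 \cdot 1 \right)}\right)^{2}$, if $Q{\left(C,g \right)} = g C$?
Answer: $3600$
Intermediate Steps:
$Q{\left(C,g \right)} = C g$
$b{\left(V,B \right)} = B \left(-5 - V\right)$
$M = 30$ ($M = - 3 \left(0 + 5 \left(-2\right)\right) = - 3 \left(0 - 10\right) = \left(-3\right) \left(-10\right) = 30$)
$\left(M + b{\left(-20,1 + 1 \cdot 1 \right)}\right)^{2} = \left(30 - \left(1 + 1 \cdot 1\right) \left(5 - 20\right)\right)^{2} = \left(30 - \left(1 + 1\right) \left(-15\right)\right)^{2} = \left(30 - 2 \left(-15\right)\right)^{2} = \left(30 + 30\right)^{2} = 60^{2} = 3600$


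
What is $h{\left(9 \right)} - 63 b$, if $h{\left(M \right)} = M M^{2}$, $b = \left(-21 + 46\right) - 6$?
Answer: $-468$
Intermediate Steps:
$b = 19$ ($b = 25 - 6 = 19$)
$h{\left(M \right)} = M^{3}$
$h{\left(9 \right)} - 63 b = 9^{3} - 1197 = 729 - 1197 = -468$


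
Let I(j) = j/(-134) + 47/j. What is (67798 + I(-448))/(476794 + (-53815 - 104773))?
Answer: 2035121971/9551271296 ≈ 0.21307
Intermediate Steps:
I(j) = 47/j - j/134 (I(j) = j*(-1/134) + 47/j = -j/134 + 47/j = 47/j - j/134)
(67798 + I(-448))/(476794 + (-53815 - 104773)) = (67798 + (47/(-448) - 1/134*(-448)))/(476794 + (-53815 - 104773)) = (67798 + (47*(-1/448) + 224/67))/(476794 - 158588) = (67798 + (-47/448 + 224/67))/318206 = (67798 + 97203/30016)*(1/318206) = (2035121971/30016)*(1/318206) = 2035121971/9551271296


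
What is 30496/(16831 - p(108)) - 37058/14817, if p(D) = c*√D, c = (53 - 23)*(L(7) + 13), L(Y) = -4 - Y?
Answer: -2878234261346/4191636856737 + 10978560*√3/282893761 ≈ -0.61944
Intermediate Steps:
c = 60 (c = (53 - 23)*((-4 - 1*7) + 13) = 30*((-4 - 7) + 13) = 30*(-11 + 13) = 30*2 = 60)
p(D) = 60*√D
30496/(16831 - p(108)) - 37058/14817 = 30496/(16831 - 60*√108) - 37058/14817 = 30496/(16831 - 60*6*√3) - 37058*1/14817 = 30496/(16831 - 360*√3) - 37058/14817 = -37058/14817 + 30496/(16831 - 360*√3)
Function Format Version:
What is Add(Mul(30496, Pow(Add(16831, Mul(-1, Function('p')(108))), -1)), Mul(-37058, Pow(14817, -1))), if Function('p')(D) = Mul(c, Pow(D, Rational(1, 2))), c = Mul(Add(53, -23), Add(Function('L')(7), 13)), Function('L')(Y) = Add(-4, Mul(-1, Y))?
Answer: Add(Rational(-2878234261346, 4191636856737), Mul(Rational(10978560, 282893761), Pow(3, Rational(1, 2)))) ≈ -0.61944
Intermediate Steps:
c = 60 (c = Mul(Add(53, -23), Add(Add(-4, Mul(-1, 7)), 13)) = Mul(30, Add(Add(-4, -7), 13)) = Mul(30, Add(-11, 13)) = Mul(30, 2) = 60)
Function('p')(D) = Mul(60, Pow(D, Rational(1, 2)))
Add(Mul(30496, Pow(Add(16831, Mul(-1, Function('p')(108))), -1)), Mul(-37058, Pow(14817, -1))) = Add(Mul(30496, Pow(Add(16831, Mul(-1, Mul(60, Pow(108, Rational(1, 2))))), -1)), Mul(-37058, Pow(14817, -1))) = Add(Mul(30496, Pow(Add(16831, Mul(-1, Mul(60, Mul(6, Pow(3, Rational(1, 2)))))), -1)), Mul(-37058, Rational(1, 14817))) = Add(Mul(30496, Pow(Add(16831, Mul(-1, Mul(360, Pow(3, Rational(1, 2))))), -1)), Rational(-37058, 14817)) = Add(Mul(30496, Pow(Add(16831, Mul(-360, Pow(3, Rational(1, 2)))), -1)), Rational(-37058, 14817)) = Add(Rational(-37058, 14817), Mul(30496, Pow(Add(16831, Mul(-360, Pow(3, Rational(1, 2)))), -1)))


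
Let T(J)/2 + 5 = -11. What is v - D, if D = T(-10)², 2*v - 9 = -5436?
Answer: -7475/2 ≈ -3737.5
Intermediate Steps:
v = -5427/2 (v = 9/2 + (½)*(-5436) = 9/2 - 2718 = -5427/2 ≈ -2713.5)
T(J) = -32 (T(J) = -10 + 2*(-11) = -10 - 22 = -32)
D = 1024 (D = (-32)² = 1024)
v - D = -5427/2 - 1*1024 = -5427/2 - 1024 = -7475/2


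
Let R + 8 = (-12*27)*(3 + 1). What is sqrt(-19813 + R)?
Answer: I*sqrt(21117) ≈ 145.32*I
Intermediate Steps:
R = -1304 (R = -8 + (-12*27)*(3 + 1) = -8 - 324*4 = -8 - 1296 = -1304)
sqrt(-19813 + R) = sqrt(-19813 - 1304) = sqrt(-21117) = I*sqrt(21117)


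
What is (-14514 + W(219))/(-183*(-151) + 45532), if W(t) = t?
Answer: -2859/14633 ≈ -0.19538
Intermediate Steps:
(-14514 + W(219))/(-183*(-151) + 45532) = (-14514 + 219)/(-183*(-151) + 45532) = -14295/(27633 + 45532) = -14295/73165 = -14295*1/73165 = -2859/14633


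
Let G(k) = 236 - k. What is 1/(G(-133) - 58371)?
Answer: -1/58002 ≈ -1.7241e-5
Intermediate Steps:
1/(G(-133) - 58371) = 1/((236 - 1*(-133)) - 58371) = 1/((236 + 133) - 58371) = 1/(369 - 58371) = 1/(-58002) = -1/58002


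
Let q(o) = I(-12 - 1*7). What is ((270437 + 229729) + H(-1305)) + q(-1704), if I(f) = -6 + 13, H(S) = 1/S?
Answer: 652725764/1305 ≈ 5.0017e+5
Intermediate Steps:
I(f) = 7
q(o) = 7
((270437 + 229729) + H(-1305)) + q(-1704) = ((270437 + 229729) + 1/(-1305)) + 7 = (500166 - 1/1305) + 7 = 652716629/1305 + 7 = 652725764/1305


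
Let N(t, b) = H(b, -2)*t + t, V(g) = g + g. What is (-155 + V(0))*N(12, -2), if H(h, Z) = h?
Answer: 1860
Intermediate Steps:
V(g) = 2*g
N(t, b) = t + b*t (N(t, b) = b*t + t = t + b*t)
(-155 + V(0))*N(12, -2) = (-155 + 2*0)*(12*(1 - 2)) = (-155 + 0)*(12*(-1)) = -155*(-12) = 1860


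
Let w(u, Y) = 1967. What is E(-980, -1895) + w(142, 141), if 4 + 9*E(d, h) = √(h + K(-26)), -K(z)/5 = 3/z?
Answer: 17699/9 + I*√1280630/234 ≈ 1966.6 + 4.8361*I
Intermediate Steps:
K(z) = -15/z
E(d, h) = -4/9 + √(15/26 + h)/9 (E(d, h) = -4/9 + √(h - 15/(-26))/9 = -4/9 + √(h - 15*(-1/26))/9 = -4/9 + √(h + 15/26)/9 = -4/9 + √(15/26 + h)/9)
E(-980, -1895) + w(142, 141) = (-4/9 + √(390 + 676*(-1895))/234) + 1967 = (-4/9 + √(390 - 1281020)/234) + 1967 = (-4/9 + √(-1280630)/234) + 1967 = (-4/9 + (I*√1280630)/234) + 1967 = (-4/9 + I*√1280630/234) + 1967 = 17699/9 + I*√1280630/234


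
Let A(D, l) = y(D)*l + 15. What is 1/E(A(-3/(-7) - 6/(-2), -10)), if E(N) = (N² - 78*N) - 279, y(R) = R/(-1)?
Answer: -49/83016 ≈ -0.00059025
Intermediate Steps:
y(R) = -R (y(R) = R*(-1) = -R)
A(D, l) = 15 - D*l (A(D, l) = (-D)*l + 15 = -D*l + 15 = 15 - D*l)
E(N) = -279 + N² - 78*N
1/E(A(-3/(-7) - 6/(-2), -10)) = 1/(-279 + (15 - 1*(-3/(-7) - 6/(-2))*(-10))² - 78*(15 - 1*(-3/(-7) - 6/(-2))*(-10))) = 1/(-279 + (15 - 1*(-3*(-⅐) - 6*(-½))*(-10))² - 78*(15 - 1*(-3*(-⅐) - 6*(-½))*(-10))) = 1/(-279 + (15 - 1*(3/7 + 3)*(-10))² - 78*(15 - 1*(3/7 + 3)*(-10))) = 1/(-279 + (15 - 1*24/7*(-10))² - 78*(15 - 1*24/7*(-10))) = 1/(-279 + (15 + 240/7)² - 78*(15 + 240/7)) = 1/(-279 + (345/7)² - 78*345/7) = 1/(-279 + 119025/49 - 26910/7) = 1/(-83016/49) = -49/83016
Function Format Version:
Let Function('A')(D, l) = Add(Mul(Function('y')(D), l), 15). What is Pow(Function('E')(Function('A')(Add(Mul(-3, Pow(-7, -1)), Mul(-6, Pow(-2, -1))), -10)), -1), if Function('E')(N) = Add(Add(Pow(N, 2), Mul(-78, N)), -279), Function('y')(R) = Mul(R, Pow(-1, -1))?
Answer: Rational(-49, 83016) ≈ -0.00059025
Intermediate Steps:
Function('y')(R) = Mul(-1, R) (Function('y')(R) = Mul(R, -1) = Mul(-1, R))
Function('A')(D, l) = Add(15, Mul(-1, D, l)) (Function('A')(D, l) = Add(Mul(Mul(-1, D), l), 15) = Add(Mul(-1, D, l), 15) = Add(15, Mul(-1, D, l)))
Function('E')(N) = Add(-279, Pow(N, 2), Mul(-78, N))
Pow(Function('E')(Function('A')(Add(Mul(-3, Pow(-7, -1)), Mul(-6, Pow(-2, -1))), -10)), -1) = Pow(Add(-279, Pow(Add(15, Mul(-1, Add(Mul(-3, Pow(-7, -1)), Mul(-6, Pow(-2, -1))), -10)), 2), Mul(-78, Add(15, Mul(-1, Add(Mul(-3, Pow(-7, -1)), Mul(-6, Pow(-2, -1))), -10)))), -1) = Pow(Add(-279, Pow(Add(15, Mul(-1, Add(Mul(-3, Rational(-1, 7)), Mul(-6, Rational(-1, 2))), -10)), 2), Mul(-78, Add(15, Mul(-1, Add(Mul(-3, Rational(-1, 7)), Mul(-6, Rational(-1, 2))), -10)))), -1) = Pow(Add(-279, Pow(Add(15, Mul(-1, Add(Rational(3, 7), 3), -10)), 2), Mul(-78, Add(15, Mul(-1, Add(Rational(3, 7), 3), -10)))), -1) = Pow(Add(-279, Pow(Add(15, Mul(-1, Rational(24, 7), -10)), 2), Mul(-78, Add(15, Mul(-1, Rational(24, 7), -10)))), -1) = Pow(Add(-279, Pow(Add(15, Rational(240, 7)), 2), Mul(-78, Add(15, Rational(240, 7)))), -1) = Pow(Add(-279, Pow(Rational(345, 7), 2), Mul(-78, Rational(345, 7))), -1) = Pow(Add(-279, Rational(119025, 49), Rational(-26910, 7)), -1) = Pow(Rational(-83016, 49), -1) = Rational(-49, 83016)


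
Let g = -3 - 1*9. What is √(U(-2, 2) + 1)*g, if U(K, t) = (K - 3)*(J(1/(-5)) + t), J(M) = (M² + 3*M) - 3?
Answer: -24*√55/5 ≈ -35.598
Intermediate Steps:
J(M) = -3 + M² + 3*M
U(K, t) = (-3 + K)*(-89/25 + t) (U(K, t) = (K - 3)*((-3 + (1/(-5))² + 3/(-5)) + t) = (-3 + K)*((-3 + (-⅕)² + 3*(-⅕)) + t) = (-3 + K)*((-3 + 1/25 - ⅗) + t) = (-3 + K)*(-89/25 + t))
g = -12 (g = -3 - 9 = -12)
√(U(-2, 2) + 1)*g = √((267/25 - 3*2 - 89/25*(-2) - 2*2) + 1)*(-12) = √((267/25 - 6 + 178/25 - 4) + 1)*(-12) = √(39/5 + 1)*(-12) = √(44/5)*(-12) = (2*√55/5)*(-12) = -24*√55/5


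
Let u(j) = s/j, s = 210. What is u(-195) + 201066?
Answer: 2613844/13 ≈ 2.0107e+5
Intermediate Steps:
u(j) = 210/j
u(-195) + 201066 = 210/(-195) + 201066 = 210*(-1/195) + 201066 = -14/13 + 201066 = 2613844/13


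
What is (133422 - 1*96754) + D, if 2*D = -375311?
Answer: -301975/2 ≈ -1.5099e+5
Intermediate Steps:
D = -375311/2 (D = (½)*(-375311) = -375311/2 ≈ -1.8766e+5)
(133422 - 1*96754) + D = (133422 - 1*96754) - 375311/2 = (133422 - 96754) - 375311/2 = 36668 - 375311/2 = -301975/2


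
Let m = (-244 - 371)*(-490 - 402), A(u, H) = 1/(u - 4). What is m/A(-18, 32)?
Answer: -12068760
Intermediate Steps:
A(u, H) = 1/(-4 + u)
m = 548580 (m = -615*(-892) = 548580)
m/A(-18, 32) = 548580/(1/(-4 - 18)) = 548580/(1/(-22)) = 548580/(-1/22) = 548580*(-22) = -12068760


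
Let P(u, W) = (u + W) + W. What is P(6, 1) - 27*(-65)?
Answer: 1763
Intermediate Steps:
P(u, W) = u + 2*W (P(u, W) = (W + u) + W = u + 2*W)
P(6, 1) - 27*(-65) = (6 + 2*1) - 27*(-65) = (6 + 2) + 1755 = 8 + 1755 = 1763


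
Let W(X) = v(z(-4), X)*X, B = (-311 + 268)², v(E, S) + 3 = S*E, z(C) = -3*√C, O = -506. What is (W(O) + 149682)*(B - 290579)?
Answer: -43655976000 + 443551645680*I ≈ -4.3656e+10 + 4.4355e+11*I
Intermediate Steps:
v(E, S) = -3 + E*S (v(E, S) = -3 + S*E = -3 + E*S)
B = 1849 (B = (-43)² = 1849)
W(X) = X*(-3 - 6*I*X) (W(X) = (-3 + (-6*I)*X)*X = (-3 - 6*I*X)*X = X*(-3 - 6*I*X))
(W(O) + 149682)*(B - 290579) = (3*(-506)*(-1 - 2*I*(-506)) + 149682)*(1849 - 290579) = (3*(-506)*(-1 + 1012*I) + 149682)*(-288730) = ((1518 - 1536216*I) + 149682)*(-288730) = (151200 - 1536216*I)*(-288730) = -43655976000 + 443551645680*I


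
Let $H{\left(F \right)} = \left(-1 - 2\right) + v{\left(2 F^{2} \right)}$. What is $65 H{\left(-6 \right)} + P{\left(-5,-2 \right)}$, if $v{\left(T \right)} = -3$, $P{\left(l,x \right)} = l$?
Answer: $-395$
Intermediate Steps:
$H{\left(F \right)} = -6$ ($H{\left(F \right)} = \left(-1 - 2\right) - 3 = -3 - 3 = -6$)
$65 H{\left(-6 \right)} + P{\left(-5,-2 \right)} = 65 \left(-6\right) - 5 = -390 - 5 = -395$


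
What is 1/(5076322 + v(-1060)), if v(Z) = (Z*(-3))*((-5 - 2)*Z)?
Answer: 1/28671922 ≈ 3.4877e-8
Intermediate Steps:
v(Z) = 21*Z**2 (v(Z) = (-3*Z)*(-7*Z) = 21*Z**2)
1/(5076322 + v(-1060)) = 1/(5076322 + 21*(-1060)**2) = 1/(5076322 + 21*1123600) = 1/(5076322 + 23595600) = 1/28671922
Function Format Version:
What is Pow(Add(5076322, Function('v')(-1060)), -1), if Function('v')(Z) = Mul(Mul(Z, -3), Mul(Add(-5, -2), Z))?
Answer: Rational(1, 28671922) ≈ 3.4877e-8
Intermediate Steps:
Function('v')(Z) = Mul(21, Pow(Z, 2)) (Function('v')(Z) = Mul(Mul(-3, Z), Mul(-7, Z)) = Mul(21, Pow(Z, 2)))
Pow(Add(5076322, Function('v')(-1060)), -1) = Pow(Add(5076322, Mul(21, Pow(-1060, 2))), -1) = Pow(Add(5076322, Mul(21, 1123600)), -1) = Pow(Add(5076322, 23595600), -1) = Pow(28671922, -1) = Rational(1, 28671922)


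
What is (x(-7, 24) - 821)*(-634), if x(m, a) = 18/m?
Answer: 3655010/7 ≈ 5.2214e+5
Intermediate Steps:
(x(-7, 24) - 821)*(-634) = (18/(-7) - 821)*(-634) = (18*(-⅐) - 821)*(-634) = (-18/7 - 821)*(-634) = -5765/7*(-634) = 3655010/7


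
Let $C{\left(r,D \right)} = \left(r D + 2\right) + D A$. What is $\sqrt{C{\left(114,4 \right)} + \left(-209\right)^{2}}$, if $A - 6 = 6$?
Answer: $\sqrt{44187} \approx 210.21$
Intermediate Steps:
$A = 12$ ($A = 6 + 6 = 12$)
$C{\left(r,D \right)} = 2 + 12 D + D r$ ($C{\left(r,D \right)} = \left(r D + 2\right) + D 12 = \left(D r + 2\right) + 12 D = \left(2 + D r\right) + 12 D = 2 + 12 D + D r$)
$\sqrt{C{\left(114,4 \right)} + \left(-209\right)^{2}} = \sqrt{\left(2 + 12 \cdot 4 + 4 \cdot 114\right) + \left(-209\right)^{2}} = \sqrt{\left(2 + 48 + 456\right) + 43681} = \sqrt{506 + 43681} = \sqrt{44187}$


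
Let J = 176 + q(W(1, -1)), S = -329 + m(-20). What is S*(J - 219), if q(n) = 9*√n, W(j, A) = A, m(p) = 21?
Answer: 13244 - 2772*I ≈ 13244.0 - 2772.0*I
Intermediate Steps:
S = -308 (S = -329 + 21 = -308)
J = 176 + 9*I (J = 176 + 9*√(-1) = 176 + 9*I ≈ 176.0 + 9.0*I)
S*(J - 219) = -308*((176 + 9*I) - 219) = -308*(-43 + 9*I) = 13244 - 2772*I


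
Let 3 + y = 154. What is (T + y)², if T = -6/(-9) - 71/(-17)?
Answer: 63170704/2601 ≈ 24287.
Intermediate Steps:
y = 151 (y = -3 + 154 = 151)
T = 247/51 (T = -6*(-⅑) - 71*(-1/17) = ⅔ + 71/17 = 247/51 ≈ 4.8431)
(T + y)² = (247/51 + 151)² = (7948/51)² = 63170704/2601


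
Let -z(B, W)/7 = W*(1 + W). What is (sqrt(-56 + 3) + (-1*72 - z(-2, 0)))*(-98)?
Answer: 7056 - 98*I*sqrt(53) ≈ 7056.0 - 713.45*I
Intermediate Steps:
z(B, W) = -7*W*(1 + W)
(sqrt(-56 + 3) + (-1*72 - z(-2, 0)))*(-98) = (sqrt(-56 + 3) + (-1*72 - (-7)*0*(1 + 0)))*(-98) = (sqrt(-53) + (-72 - (-7)*0))*(-98) = (I*sqrt(53) + (-72 - 1*0))*(-98) = (I*sqrt(53) + (-72 + 0))*(-98) = (I*sqrt(53) - 72)*(-98) = (-72 + I*sqrt(53))*(-98) = 7056 - 98*I*sqrt(53)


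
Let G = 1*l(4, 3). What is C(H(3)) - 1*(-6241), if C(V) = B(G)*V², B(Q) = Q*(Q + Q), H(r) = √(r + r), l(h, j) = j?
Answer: 6349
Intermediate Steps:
G = 3 (G = 1*3 = 3)
H(r) = √2*√r (H(r) = √(2*r) = √2*√r)
B(Q) = 2*Q² (B(Q) = Q*(2*Q) = 2*Q²)
C(V) = 18*V² (C(V) = (2*3²)*V² = (2*9)*V² = 18*V²)
C(H(3)) - 1*(-6241) = 18*(√2*√3)² - 1*(-6241) = 18*(√6)² + 6241 = 18*6 + 6241 = 108 + 6241 = 6349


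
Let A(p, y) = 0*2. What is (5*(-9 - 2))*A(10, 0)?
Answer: 0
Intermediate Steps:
A(p, y) = 0
(5*(-9 - 2))*A(10, 0) = (5*(-9 - 2))*0 = (5*(-11))*0 = -55*0 = 0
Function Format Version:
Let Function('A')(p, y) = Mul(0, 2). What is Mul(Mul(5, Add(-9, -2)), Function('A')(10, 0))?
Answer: 0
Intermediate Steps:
Function('A')(p, y) = 0
Mul(Mul(5, Add(-9, -2)), Function('A')(10, 0)) = Mul(Mul(5, Add(-9, -2)), 0) = Mul(Mul(5, -11), 0) = Mul(-55, 0) = 0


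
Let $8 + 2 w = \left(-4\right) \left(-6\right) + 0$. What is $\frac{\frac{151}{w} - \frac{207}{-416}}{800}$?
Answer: $\frac{8059}{332800} \approx 0.024216$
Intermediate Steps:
$w = 8$ ($w = -4 + \frac{\left(-4\right) \left(-6\right) + 0}{2} = -4 + \frac{24 + 0}{2} = -4 + \frac{1}{2} \cdot 24 = -4 + 12 = 8$)
$\frac{\frac{151}{w} - \frac{207}{-416}}{800} = \frac{\frac{151}{8} - \frac{207}{-416}}{800} = \left(151 \cdot \frac{1}{8} - - \frac{207}{416}\right) \frac{1}{800} = \left(\frac{151}{8} + \frac{207}{416}\right) \frac{1}{800} = \frac{8059}{416} \cdot \frac{1}{800} = \frac{8059}{332800}$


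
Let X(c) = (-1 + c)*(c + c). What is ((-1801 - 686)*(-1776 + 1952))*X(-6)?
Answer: -36767808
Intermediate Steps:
X(c) = 2*c*(-1 + c) (X(c) = (-1 + c)*(2*c) = 2*c*(-1 + c))
((-1801 - 686)*(-1776 + 1952))*X(-6) = ((-1801 - 686)*(-1776 + 1952))*(2*(-6)*(-1 - 6)) = (-2487*176)*(2*(-6)*(-7)) = -437712*84 = -36767808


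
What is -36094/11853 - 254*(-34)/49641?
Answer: -563126582/196131591 ≈ -2.8712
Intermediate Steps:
-36094/11853 - 254*(-34)/49641 = -36094*1/11853 + 8636*(1/49641) = -36094/11853 + 8636/49641 = -563126582/196131591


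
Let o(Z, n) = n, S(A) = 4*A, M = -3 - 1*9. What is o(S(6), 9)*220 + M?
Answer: 1968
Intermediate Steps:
M = -12 (M = -3 - 9 = -12)
o(S(6), 9)*220 + M = 9*220 - 12 = 1980 - 12 = 1968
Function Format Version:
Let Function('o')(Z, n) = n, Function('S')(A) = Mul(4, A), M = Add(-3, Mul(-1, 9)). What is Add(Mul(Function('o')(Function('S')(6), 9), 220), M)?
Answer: 1968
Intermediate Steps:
M = -12 (M = Add(-3, -9) = -12)
Add(Mul(Function('o')(Function('S')(6), 9), 220), M) = Add(Mul(9, 220), -12) = Add(1980, -12) = 1968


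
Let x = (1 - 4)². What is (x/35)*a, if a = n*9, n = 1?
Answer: 81/35 ≈ 2.3143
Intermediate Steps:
a = 9 (a = 1*9 = 9)
x = 9 (x = (-3)² = 9)
(x/35)*a = (9/35)*9 = 81/35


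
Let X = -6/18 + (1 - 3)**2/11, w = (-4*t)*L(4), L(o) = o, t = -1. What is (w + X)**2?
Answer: 279841/1089 ≈ 256.97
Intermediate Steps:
w = 16 (w = -4*(-1)*4 = 4*4 = 16)
X = 1/33 (X = -6*1/18 + (-2)**2*(1/11) = -1/3 + 4*(1/11) = -1/3 + 4/11 = 1/33 ≈ 0.030303)
(w + X)**2 = (16 + 1/33)**2 = (529/33)**2 = 279841/1089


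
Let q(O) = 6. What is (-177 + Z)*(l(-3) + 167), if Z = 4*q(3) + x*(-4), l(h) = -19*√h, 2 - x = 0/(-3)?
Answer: -26887 + 3059*I*√3 ≈ -26887.0 + 5298.3*I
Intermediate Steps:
x = 2 (x = 2 - 0/(-3) = 2 - 0*(-1)/3 = 2 - 1*0 = 2 + 0 = 2)
Z = 16 (Z = 4*6 + 2*(-4) = 24 - 8 = 16)
(-177 + Z)*(l(-3) + 167) = (-177 + 16)*(-19*I*√3 + 167) = -161*(-19*I*√3 + 167) = -161*(167 - 19*I*√3) = -26887 + 3059*I*√3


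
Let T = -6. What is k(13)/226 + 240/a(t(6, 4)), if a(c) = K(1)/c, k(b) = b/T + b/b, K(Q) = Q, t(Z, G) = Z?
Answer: 1952633/1356 ≈ 1440.0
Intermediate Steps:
k(b) = 1 - b/6 (k(b) = b/(-6) + b/b = b*(-⅙) + 1 = -b/6 + 1 = 1 - b/6)
a(c) = 1/c
k(13)/226 + 240/a(t(6, 4)) = (1 - ⅙*13)/226 + 240/(1/6) = (1 - 13/6)*(1/226) + 240/(⅙) = -7/6*1/226 + 240*6 = -7/1356 + 1440 = 1952633/1356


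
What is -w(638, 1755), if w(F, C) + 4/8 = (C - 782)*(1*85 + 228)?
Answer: -609097/2 ≈ -3.0455e+5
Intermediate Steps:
w(F, C) = -489533/2 + 313*C (w(F, C) = -1/2 + (C - 782)*(1*85 + 228) = -1/2 + (-782 + C)*(85 + 228) = -1/2 + (-782 + C)*313 = -1/2 + (-244766 + 313*C) = -489533/2 + 313*C)
-w(638, 1755) = -(-489533/2 + 313*1755) = -(-489533/2 + 549315) = -1*609097/2 = -609097/2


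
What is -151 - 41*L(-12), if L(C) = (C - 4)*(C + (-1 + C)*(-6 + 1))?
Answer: 34617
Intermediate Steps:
L(C) = (-4 + C)*(5 - 4*C) (L(C) = (-4 + C)*(C + (-1 + C)*(-5)) = (-4 + C)*(C + (5 - 5*C)) = (-4 + C)*(5 - 4*C))
-151 - 41*L(-12) = -151 - 41*(-20 - 4*(-12)**2 + 21*(-12)) = -151 - 41*(-20 - 4*144 - 252) = -151 - 41*(-20 - 576 - 252) = -151 - 41*(-848) = -151 + 34768 = 34617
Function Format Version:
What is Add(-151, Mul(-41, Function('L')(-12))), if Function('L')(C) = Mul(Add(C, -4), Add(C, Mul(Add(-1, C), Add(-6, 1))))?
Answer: 34617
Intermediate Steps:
Function('L')(C) = Mul(Add(-4, C), Add(5, Mul(-4, C))) (Function('L')(C) = Mul(Add(-4, C), Add(C, Mul(Add(-1, C), -5))) = Mul(Add(-4, C), Add(C, Add(5, Mul(-5, C)))) = Mul(Add(-4, C), Add(5, Mul(-4, C))))
Add(-151, Mul(-41, Function('L')(-12))) = Add(-151, Mul(-41, Add(-20, Mul(-4, Pow(-12, 2)), Mul(21, -12)))) = Add(-151, Mul(-41, Add(-20, Mul(-4, 144), -252))) = Add(-151, Mul(-41, Add(-20, -576, -252))) = Add(-151, Mul(-41, -848)) = Add(-151, 34768) = 34617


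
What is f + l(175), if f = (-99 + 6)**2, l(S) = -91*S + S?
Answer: -7101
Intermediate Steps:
l(S) = -90*S
f = 8649 (f = (-93)**2 = 8649)
f + l(175) = 8649 - 90*175 = 8649 - 15750 = -7101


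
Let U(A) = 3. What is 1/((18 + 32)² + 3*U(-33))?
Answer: 1/2509 ≈ 0.00039857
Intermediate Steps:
1/((18 + 32)² + 3*U(-33)) = 1/((18 + 32)² + 3*3) = 1/(50² + 9) = 1/(2500 + 9) = 1/2509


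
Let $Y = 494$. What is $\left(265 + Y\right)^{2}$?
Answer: $576081$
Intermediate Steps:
$\left(265 + Y\right)^{2} = \left(265 + 494\right)^{2} = 759^{2} = 576081$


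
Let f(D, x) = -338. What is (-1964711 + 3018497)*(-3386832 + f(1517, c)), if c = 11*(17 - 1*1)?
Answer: -3569352325620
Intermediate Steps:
c = 176 (c = 11*(17 - 1) = 11*16 = 176)
(-1964711 + 3018497)*(-3386832 + f(1517, c)) = (-1964711 + 3018497)*(-3386832 - 338) = 1053786*(-3387170) = -3569352325620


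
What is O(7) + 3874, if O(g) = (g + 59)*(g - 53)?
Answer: 838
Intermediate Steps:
O(g) = (-53 + g)*(59 + g) (O(g) = (59 + g)*(-53 + g) = (-53 + g)*(59 + g))
O(7) + 3874 = (-3127 + 7² + 6*7) + 3874 = (-3127 + 49 + 42) + 3874 = -3036 + 3874 = 838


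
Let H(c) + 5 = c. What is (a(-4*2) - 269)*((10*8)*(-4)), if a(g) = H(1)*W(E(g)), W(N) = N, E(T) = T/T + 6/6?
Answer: 88640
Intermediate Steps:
E(T) = 2 (E(T) = 1 + 6*(1/6) = 1 + 1 = 2)
H(c) = -5 + c
a(g) = -8 (a(g) = (-5 + 1)*2 = -4*2 = -8)
(a(-4*2) - 269)*((10*8)*(-4)) = (-8 - 269)*((10*8)*(-4)) = -22160*(-4) = -277*(-320) = 88640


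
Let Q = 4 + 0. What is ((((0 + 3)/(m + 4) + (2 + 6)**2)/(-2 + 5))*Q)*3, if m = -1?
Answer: 260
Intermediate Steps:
Q = 4
((((0 + 3)/(m + 4) + (2 + 6)**2)/(-2 + 5))*Q)*3 = ((((0 + 3)/(-1 + 4) + (2 + 6)**2)/(-2 + 5))*4)*3 = (((3/3 + 8**2)/3)*4)*3 = (((3*(1/3) + 64)*(1/3))*4)*3 = (((1 + 64)*(1/3))*4)*3 = ((65*(1/3))*4)*3 = ((65/3)*4)*3 = (260/3)*3 = 260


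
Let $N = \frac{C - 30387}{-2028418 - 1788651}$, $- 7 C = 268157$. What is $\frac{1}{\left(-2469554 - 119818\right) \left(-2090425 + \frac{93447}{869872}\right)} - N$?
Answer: $- \frac{566041726804382886159770}{31452301258137630752259357} \approx -0.017997$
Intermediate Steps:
$C = - \frac{268157}{7}$ ($C = \left(- \frac{1}{7}\right) 268157 = - \frac{268157}{7} \approx -38308.0$)
$N = \frac{480866}{26719483}$ ($N = \frac{- \frac{268157}{7} - 30387}{-2028418 - 1788651} = - \frac{480866}{7 \left(-3817069\right)} = \left(- \frac{480866}{7}\right) \left(- \frac{1}{3817069}\right) = \frac{480866}{26719483} \approx 0.017997$)
$\frac{1}{\left(-2469554 - 119818\right) \left(-2090425 + \frac{93447}{869872}\right)} - N = \frac{1}{\left(-2469554 - 119818\right) \left(-2090425 + \frac{93447}{869872}\right)} - \frac{480866}{26719483} = \frac{1}{\left(-2589372\right) \left(-2090425 + 93447 \cdot \frac{1}{869872}\right)} - \frac{480866}{26719483} = \frac{1}{\left(-2589372\right) \left(-2090425 + \frac{93447}{869872}\right)} - \frac{480866}{26719483} = \frac{1}{\left(-2589372\right) \left(- \frac{1818402082153}{869872}\right)} - \frac{480866}{26719483} = \frac{1}{\frac{1177129859067169479}{217468}} - \frac{480866}{26719483} = \frac{217468}{1177129859067169479} - \frac{480866}{26719483} = - \frac{566041726804382886159770}{31452301258137630752259357}$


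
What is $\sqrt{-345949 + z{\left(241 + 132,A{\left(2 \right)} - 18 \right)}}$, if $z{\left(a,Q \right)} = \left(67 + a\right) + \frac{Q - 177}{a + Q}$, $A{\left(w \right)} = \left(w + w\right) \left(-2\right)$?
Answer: $\frac{9 i \sqrt{513610662}}{347} \approx 587.8 i$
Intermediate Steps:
$A{\left(w \right)} = - 4 w$ ($A{\left(w \right)} = 2 w \left(-2\right) = - 4 w$)
$z{\left(a,Q \right)} = 67 + a + \frac{-177 + Q}{Q + a}$ ($z{\left(a,Q \right)} = \left(67 + a\right) + \frac{-177 + Q}{Q + a} = 67 + a + \frac{-177 + Q}{Q + a}$)
$\sqrt{-345949 + z{\left(241 + 132,A{\left(2 \right)} - 18 \right)}} = \sqrt{-345949 + \frac{-177 + \left(241 + 132\right)^{2} + 67 \left(241 + 132\right) + 68 \left(\left(-4\right) 2 - 18\right) + \left(\left(-4\right) 2 - 18\right) \left(241 + 132\right)}{\left(\left(-4\right) 2 - 18\right) + \left(241 + 132\right)}} = \sqrt{-345949 + \frac{-177 + 373^{2} + 67 \cdot 373 + 68 \left(-8 - 18\right) + \left(-8 - 18\right) 373}{\left(-8 - 18\right) + 373}} = \sqrt{-345949 + \frac{-177 + 139129 + 24991 + 68 \left(-26\right) - 9698}{-26 + 373}} = \sqrt{-345949 + \frac{-177 + 139129 + 24991 - 1768 - 9698}{347}} = \sqrt{-345949 + \frac{1}{347} \cdot 152477} = \sqrt{-345949 + \frac{152477}{347}} = \sqrt{- \frac{119891826}{347}} = \frac{9 i \sqrt{513610662}}{347}$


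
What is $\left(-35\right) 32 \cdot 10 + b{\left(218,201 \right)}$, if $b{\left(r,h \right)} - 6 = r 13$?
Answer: $-8360$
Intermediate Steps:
$b{\left(r,h \right)} = 6 + 13 r$ ($b{\left(r,h \right)} = 6 + r 13 = 6 + 13 r$)
$\left(-35\right) 32 \cdot 10 + b{\left(218,201 \right)} = \left(-35\right) 32 \cdot 10 + \left(6 + 13 \cdot 218\right) = \left(-1120\right) 10 + \left(6 + 2834\right) = -11200 + 2840 = -8360$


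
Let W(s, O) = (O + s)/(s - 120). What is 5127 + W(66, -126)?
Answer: 46153/9 ≈ 5128.1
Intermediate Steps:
W(s, O) = (O + s)/(-120 + s)
5127 + W(66, -126) = 5127 + (-126 + 66)/(-120 + 66) = 5127 - 60/(-54) = 5127 - 1/54*(-60) = 5127 + 10/9 = 46153/9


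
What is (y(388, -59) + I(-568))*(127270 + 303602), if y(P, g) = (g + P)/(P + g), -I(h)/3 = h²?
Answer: -417028513512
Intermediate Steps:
I(h) = -3*h²
y(P, g) = 1 (y(P, g) = (P + g)/(P + g) = 1)
(y(388, -59) + I(-568))*(127270 + 303602) = (1 - 3*(-568)²)*(127270 + 303602) = (1 - 3*322624)*430872 = (1 - 967872)*430872 = -967871*430872 = -417028513512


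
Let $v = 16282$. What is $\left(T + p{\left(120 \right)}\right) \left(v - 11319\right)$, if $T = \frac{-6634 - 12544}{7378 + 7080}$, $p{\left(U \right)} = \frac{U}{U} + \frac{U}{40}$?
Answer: $\frac{95919901}{7229} \approx 13269.0$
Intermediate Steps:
$p{\left(U \right)} = 1 + \frac{U}{40}$ ($p{\left(U \right)} = 1 + U \frac{1}{40} = 1 + \frac{U}{40}$)
$T = - \frac{9589}{7229}$ ($T = \frac{-6634 - 12544}{14458} = \left(-19178\right) \frac{1}{14458} = - \frac{9589}{7229} \approx -1.3265$)
$\left(T + p{\left(120 \right)}\right) \left(v - 11319\right) = \left(- \frac{9589}{7229} + \left(1 + \frac{1}{40} \cdot 120\right)\right) \left(16282 - 11319\right) = \left(- \frac{9589}{7229} + \left(1 + 3\right)\right) 4963 = \left(- \frac{9589}{7229} + 4\right) 4963 = \frac{19327}{7229} \cdot 4963 = \frac{95919901}{7229}$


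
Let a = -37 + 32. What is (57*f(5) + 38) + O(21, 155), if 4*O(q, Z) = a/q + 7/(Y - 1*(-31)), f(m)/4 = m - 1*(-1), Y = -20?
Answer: 324809/231 ≈ 1406.1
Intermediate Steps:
f(m) = 4 + 4*m (f(m) = 4*(m - 1*(-1)) = 4*(m + 1) = 4*(1 + m) = 4 + 4*m)
a = -5
O(q, Z) = 7/44 - 5/(4*q) (O(q, Z) = (-5/q + 7/(-20 - 1*(-31)))/4 = (-5/q + 7/(-20 + 31))/4 = (-5/q + 7/11)/4 = (7/11 - 5/q)/4 = 7/44 - 5/(4*q))
(57*f(5) + 38) + O(21, 155) = (57*(4 + 4*5) + 38) + (1/44)*(-55 + 7*21)/21 = (57*(4 + 20) + 38) + (1/44)*(1/21)*(-55 + 147) = (57*24 + 38) + (1/44)*(1/21)*92 = (1368 + 38) + 23/231 = 1406 + 23/231 = 324809/231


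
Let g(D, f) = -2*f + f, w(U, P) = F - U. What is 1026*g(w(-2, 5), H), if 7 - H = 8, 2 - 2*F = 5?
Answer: 1026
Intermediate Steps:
F = -3/2 (F = 1 - ½*5 = 1 - 5/2 = -3/2 ≈ -1.5000)
H = -1 (H = 7 - 1*8 = 7 - 8 = -1)
w(U, P) = -3/2 - U
g(D, f) = -f
1026*g(w(-2, 5), H) = 1026*(-1*(-1)) = 1026*1 = 1026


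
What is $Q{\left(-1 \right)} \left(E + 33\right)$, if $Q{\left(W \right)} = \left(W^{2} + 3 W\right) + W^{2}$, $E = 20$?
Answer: $-53$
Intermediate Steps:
$Q{\left(W \right)} = 2 W^{2} + 3 W$
$Q{\left(-1 \right)} \left(E + 33\right) = - (3 + 2 \left(-1\right)) \left(20 + 33\right) = - (3 - 2) 53 = \left(-1\right) 1 \cdot 53 = \left(-1\right) 53 = -53$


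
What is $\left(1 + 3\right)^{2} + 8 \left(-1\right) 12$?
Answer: $-80$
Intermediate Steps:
$\left(1 + 3\right)^{2} + 8 \left(-1\right) 12 = 4^{2} - 96 = 16 - 96 = -80$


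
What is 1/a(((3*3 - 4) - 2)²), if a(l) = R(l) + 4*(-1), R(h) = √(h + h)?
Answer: 2 + 3*√2/2 ≈ 4.1213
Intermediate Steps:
R(h) = √2*√h (R(h) = √(2*h) = √2*√h)
a(l) = -4 + √2*√l (a(l) = √2*√l + 4*(-1) = √2*√l - 4 = -4 + √2*√l)
1/a(((3*3 - 4) - 2)²) = 1/(-4 + √2*√(((3*3 - 4) - 2)²)) = 1/(-4 + √2*√(((9 - 4) - 2)²)) = 1/(-4 + √2*√((5 - 2)²)) = 1/(-4 + √2*√(3²)) = 1/(-4 + √2*√9) = 1/(-4 + √2*3) = 1/(-4 + 3*√2)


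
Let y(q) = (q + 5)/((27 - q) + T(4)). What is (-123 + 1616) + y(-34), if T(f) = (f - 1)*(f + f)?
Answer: 126876/85 ≈ 1492.7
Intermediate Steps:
T(f) = 2*f*(-1 + f) (T(f) = (-1 + f)*(2*f) = 2*f*(-1 + f))
y(q) = (5 + q)/(51 - q) (y(q) = (q + 5)/((27 - q) + 2*4*(-1 + 4)) = (5 + q)/((27 - q) + 2*4*3) = (5 + q)/((27 - q) + 24) = (5 + q)/(51 - q))
(-123 + 1616) + y(-34) = (-123 + 1616) + (5 - 34)/(51 - 1*(-34)) = 1493 - 29/(51 + 34) = 1493 - 29/85 = 126876/85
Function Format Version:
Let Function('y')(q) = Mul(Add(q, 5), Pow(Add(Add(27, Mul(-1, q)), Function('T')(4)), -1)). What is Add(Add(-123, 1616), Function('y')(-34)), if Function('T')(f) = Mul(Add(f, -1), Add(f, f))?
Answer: Rational(126876, 85) ≈ 1492.7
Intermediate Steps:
Function('T')(f) = Mul(2, f, Add(-1, f)) (Function('T')(f) = Mul(Add(-1, f), Mul(2, f)) = Mul(2, f, Add(-1, f)))
Function('y')(q) = Mul(Pow(Add(51, Mul(-1, q)), -1), Add(5, q)) (Function('y')(q) = Mul(Add(q, 5), Pow(Add(Add(27, Mul(-1, q)), Mul(2, 4, Add(-1, 4))), -1)) = Mul(Add(5, q), Pow(Add(Add(27, Mul(-1, q)), Mul(2, 4, 3)), -1)) = Mul(Add(5, q), Pow(Add(Add(27, Mul(-1, q)), 24), -1)) = Mul(Add(5, q), Pow(Add(51, Mul(-1, q)), -1)) = Mul(Pow(Add(51, Mul(-1, q)), -1), Add(5, q)))
Add(Add(-123, 1616), Function('y')(-34)) = Add(Add(-123, 1616), Mul(Pow(Add(51, Mul(-1, -34)), -1), Add(5, -34))) = Add(1493, Mul(Pow(Add(51, 34), -1), -29)) = Add(1493, Mul(Pow(85, -1), -29)) = Add(1493, Mul(Rational(1, 85), -29)) = Add(1493, Rational(-29, 85)) = Rational(126876, 85)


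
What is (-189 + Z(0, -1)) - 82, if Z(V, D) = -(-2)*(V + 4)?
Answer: -263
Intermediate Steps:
Z(V, D) = 8 + 2*V (Z(V, D) = -(-2)*(4 + V) = -(-8 - 2*V) = 8 + 2*V)
(-189 + Z(0, -1)) - 82 = (-189 + (8 + 2*0)) - 82 = (-189 + (8 + 0)) - 82 = (-189 + 8) - 82 = -181 - 82 = -263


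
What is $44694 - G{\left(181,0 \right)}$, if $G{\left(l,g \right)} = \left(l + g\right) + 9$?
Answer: $44504$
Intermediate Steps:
$G{\left(l,g \right)} = 9 + g + l$ ($G{\left(l,g \right)} = \left(g + l\right) + 9 = 9 + g + l$)
$44694 - G{\left(181,0 \right)} = 44694 - \left(9 + 0 + 181\right) = 44694 - 190 = 44504$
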